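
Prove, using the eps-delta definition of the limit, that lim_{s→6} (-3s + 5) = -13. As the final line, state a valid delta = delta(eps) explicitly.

Let eps > 0 be given. We need delta > 0 so that 0 < |s − 6| < delta implies |(-3s + 5) + 13| < eps.
Since (-3s + 5) + 13 = -3(s − 6), we have |(-3s + 5) + 13| = 3|s − 6|.
So 3|s − 6| < eps exactly when |s − 6| < eps/3.
Choosing delta = eps/3 gives |(-3s + 5) + 13| = 3|s − 6| < eps whenever |s − 6| < delta.

delta = eps/3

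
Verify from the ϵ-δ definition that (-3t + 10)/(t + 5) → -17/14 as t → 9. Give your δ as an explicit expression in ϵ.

Fix ϵ > 0. We want δ > 0 with 0 < |t − 9| < δ ⇒ |(-3t + 10)/(t + 5) + 17/14| < ϵ.
Combining over a common denominator, (-3t + 10)/(t + 5) + 17/14 = [(-3t + 10)·14 − (-17)·(t + 5)] / [14·(t + 5)] = -25(t − 9) / (14(t + 5)).
So |(-3t + 10)/(t + 5) + 17/14| = 25|t − 9| / (14·|t + 5|).
Require δ ≤ 7, so |t + 5| ≥ |14| − |t − 9| > 14 − 7 = 7.
Hence |(-3t + 10)/(t + 5) + 17/14| < 25|t − 9|/(14·7) = (25/98)|t − 9|, which is < ϵ once |t − 9| < (98/25)ϵ.
Take δ = min(7, (98/25)ϵ). Then 0 < |t − 9| < δ forces both bounds, so |(-3t + 10)/(t + 5) + 17/14| < ϵ.

δ = min(7, (98/25)ϵ)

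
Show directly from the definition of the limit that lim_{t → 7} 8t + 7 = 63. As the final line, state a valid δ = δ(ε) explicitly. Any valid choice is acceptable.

Suppose ε > 0. We need δ > 0 so that 0 < |t − 7| < δ implies |(8t + 7) − 63| < ε.
Since (8t + 7) − 63 = 8(t − 7), we have |(8t + 7) − 63| = 8|t − 7|.
So 8|t − 7| < ε exactly when |t − 7| < ε/8.
Take δ = ε/8. If 0 < |t − 7| < δ then |(8t + 7) − 63| = 8|t − 7| < 8·(ε/8) = ε.

δ = ε/8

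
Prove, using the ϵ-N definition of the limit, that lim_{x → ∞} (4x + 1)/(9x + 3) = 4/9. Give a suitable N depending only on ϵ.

N = (1/27)/ϵ

Fix ϵ > 0. We seek N > 0 such that x > N implies |(4x + 1)/(9x + 3) − (4/9)| < ϵ.
(4x + 1)/(9x + 3) − (4/9) = (9(4x + 1) − 4(9x + 3)) / (9(9x + 3)) = -3/(9(9x + 3)).
For x > 0 we have 9x + 3 > 9x, so |(4x + 1)/(9x + 3) − (4/9)| = 3/(9(9x + 3)) < 3/(9·9x) = (1/27)/x.
Thus |(4x + 1)/(9x + 3) − (4/9)| < ϵ whenever x > (1/27)/ϵ.
Take N = (1/27)/ϵ. If x > N then |(4x + 1)/(9x + 3) − (4/9)| < (1/27)/x < ϵ.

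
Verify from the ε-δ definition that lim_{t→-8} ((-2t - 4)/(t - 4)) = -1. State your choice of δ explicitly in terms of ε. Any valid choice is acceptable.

Suppose ε > 0. We want δ > 0 with 0 < |t + 8| < δ ⇒ |(-2t - 4)/(t - 4) + 1| < ε.
Combining over a common denominator, (-2t - 4)/(t - 4) + 1 = [(-2t - 4)·(-12) − 12·(t - 4)] / [(-12)·(t - 4)] = 12(t + 8) / ((-12)(t - 4)).
So |(-2t - 4)/(t - 4) + 1| = 12|t + 8| / (12·|t − 4|).
Restrict δ ≤ 6. Then |t + 8| < 6 gives |t − 4| = |(t + 8) + (-12)| ≥ 12 − 6 = 6.
Hence |(-2t - 4)/(t - 4) + 1| < 12|t + 8|/(12·6) = (1/6)|t + 8|, which is < ε once |t + 8| < 6ε.
Take δ = min(6, 6ε). Then 0 < |t + 8| < δ forces both bounds, so |(-2t - 4)/(t - 4) + 1| < ε.

δ = min(6, 6ε)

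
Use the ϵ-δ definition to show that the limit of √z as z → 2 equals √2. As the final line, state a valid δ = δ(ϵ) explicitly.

δ = min(2, √2·ϵ)

Suppose ϵ > 0. We want δ > 0 such that 0 < |z − 2| < δ implies |√z − √2| < ϵ.
Multiplying by the conjugate, |√z − √2| = |z − 2|/(√z + √2).
Restrict δ ≤ 2 so that |z − 2| < 2 forces z > 0, and then √z + √2 > √2.
Hence |√z − √2| < |z − 2|/√2, which is < ϵ once |z − 2| < √2·ϵ.
Take δ = min(2, √2·ϵ). If 0 < |z − 2| < δ then z > 0 and |√z − √2| < |z − 2|/√2 < ϵ.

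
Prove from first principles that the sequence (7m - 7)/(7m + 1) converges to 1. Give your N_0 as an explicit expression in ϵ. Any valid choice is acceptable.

N_0 = (8/7)/ϵ

Suppose ϵ > 0. For m ≥ 1, |(7m - 7)/(7m + 1) − 1| = |-56|/(7(7m + 1)) = 56/(7(7m + 1)).
Since 7m + 1 ≥ 7m for m ≥ 1, this is ≤ 56/(7·7m) = (8/7)/m.
So |(7m - 7)/(7m + 1) − 1| < ϵ whenever m > (8/7)/ϵ.
Take N_0 = (8/7)/ϵ. If m > N_0 then |(7m - 7)/(7m + 1) − 1| ≤ (8/7)/m < ϵ.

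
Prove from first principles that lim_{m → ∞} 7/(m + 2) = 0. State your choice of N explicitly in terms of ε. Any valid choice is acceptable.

N = 7/ε

Fix ε > 0. For m ≥ 1, |7/(m + 2) − 0| = 7/(m + 2) ≤ 7/m.
We need 7/m < ε, i.e. m > 7/ε.
Take N = 7/ε. If m > N then |7/(m + 2)| ≤ 7/m < ε.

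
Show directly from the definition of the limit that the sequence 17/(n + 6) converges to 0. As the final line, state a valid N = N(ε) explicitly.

Let ε > 0. For n ≥ 1, |17/(n + 6) − 0| = 17/(n + 6) ≤ 17/n.
We need 17/n < ε, i.e. n > 17/ε.
Take N = 17/ε. If n > N then |17/(n + 6)| ≤ 17/n < ε.

N = 17/ε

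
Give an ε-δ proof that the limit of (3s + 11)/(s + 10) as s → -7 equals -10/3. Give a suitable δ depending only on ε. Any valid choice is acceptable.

Let ε > 0 be given. We want δ > 0 with 0 < |s + 7| < δ ⇒ |(3s + 11)/(s + 10) + 10/3| < ε.
Combining over a common denominator, (3s + 11)/(s + 10) + 10/3 = [(3s + 11)·3 − (-10)·(s + 10)] / [3·(s + 10)] = 19(s + 7) / (3(s + 10)).
So |(3s + 11)/(s + 10) + 10/3| = 19|s + 7| / (3·|s + 10|).
Restrict δ ≤ 3/2. Then |s + 7| < 3/2 gives |s + 10| = |(s + 7) + 3| ≥ 3 − 3/2 = 3/2.
Hence |(3s + 11)/(s + 10) + 10/3| < 19|s + 7|/(3·(3/2)) = (38/9)|s + 7|, which is < ε once |s + 7| < (9/38)ε.
Take δ = min(3/2, (9/38)ε). Then 0 < |s + 7| < δ forces both bounds, so |(3s + 11)/(s + 10) + 10/3| < ε.

δ = min(3/2, (9/38)ε)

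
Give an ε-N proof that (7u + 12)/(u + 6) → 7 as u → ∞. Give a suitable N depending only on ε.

N = 30/ε

Suppose ε > 0. We seek N > 0 such that u > N implies |(7u + 12)/(u + 6) − 7| < ε.
(7u + 12)/(u + 6) − 7 = ((7u + 12) − 7(u + 6)) / ((u + 6)) = -30/((u + 6)).
For u > 0 we have u + 6 > u, so |(7u + 12)/(u + 6) − 7| = 30/((u + 6)) < 30/(u) = 30/u.
Thus |(7u + 12)/(u + 6) − 7| < ε whenever u > 30/ε.
Take N = 30/ε. If u > N then |(7u + 12)/(u + 6) − 7| < 30/u < ε.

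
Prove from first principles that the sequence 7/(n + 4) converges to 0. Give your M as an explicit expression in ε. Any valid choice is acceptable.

M = 7/ε

Suppose ε > 0. For n ≥ 1, |7/(n + 4) − 0| = 7/(n + 4) ≤ 7/n.
We need 7/n < ε, i.e. n > 7/ε.
Take M = 7/ε. If n > M then |7/(n + 4)| ≤ 7/n < ε.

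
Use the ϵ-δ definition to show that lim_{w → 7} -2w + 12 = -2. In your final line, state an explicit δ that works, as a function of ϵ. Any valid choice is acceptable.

δ = ϵ/2

Let ϵ > 0. We need δ > 0 so that 0 < |w − 7| < δ implies |(-2w + 12) + 2| < ϵ.
|(-2w + 12) + 2| = |-2w + 14| = 2|w − 7|.
Thus it suffices that |w − 7| < ϵ/2.
Choosing δ = ϵ/2 gives |(-2w + 12) + 2| = 2|w − 7| < ϵ whenever |w − 7| < δ.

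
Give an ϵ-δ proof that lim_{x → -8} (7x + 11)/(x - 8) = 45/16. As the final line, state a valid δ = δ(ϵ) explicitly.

δ = min(8, (128/67)ϵ)

Let ϵ > 0. We want δ > 0 with 0 < |x + 8| < δ ⇒ |(7x + 11)/(x - 8) − (45/16)| < ϵ.
Combining over a common denominator, (7x + 11)/(x - 8) − (45/16) = [(7x + 11)·(-16) − (-45)·(x - 8)] / [(-16)·(x - 8)] = -67(x + 8) / ((-16)(x - 8)).
So |(7x + 11)/(x - 8) − (45/16)| = 67|x + 8| / (16·|x − 8|).
Restrict δ ≤ 8. Then |x + 8| < 8 gives |x − 8| = |(x + 8) + (-16)| ≥ 16 − 8 = 8.
Hence |(7x + 11)/(x - 8) − (45/16)| < 67|x + 8|/(16·8) = (67/128)|x + 8|, which is < ϵ once |x + 8| < (128/67)ϵ.
Take δ = min(8, (128/67)ϵ). Then 0 < |x + 8| < δ forces both bounds, so |(7x + 11)/(x - 8) − (45/16)| < ϵ.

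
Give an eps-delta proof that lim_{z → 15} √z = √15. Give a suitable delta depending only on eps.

Fix eps > 0. We want delta > 0 such that 0 < |z − 15| < delta implies |√z − √15| < eps.
Multiplying by the conjugate, |√z − √15| = |z − 15|/(√z + √15).
Restrict delta ≤ 15 so that |z − 15| < 15 forces z > 0, and then √z + √15 > √15.
Hence |√z − √15| < |z − 15|/√15, which is < eps once |z − 15| < √15·eps.
Take delta = min(15, √15·eps). If 0 < |z − 15| < delta then z > 0 and |√z − √15| < |z − 15|/√15 < eps.

delta = min(15, √15·eps)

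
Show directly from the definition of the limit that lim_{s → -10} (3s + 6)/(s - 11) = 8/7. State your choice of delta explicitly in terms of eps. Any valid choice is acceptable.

Let eps > 0 be given. We want delta > 0 with 0 < |s + 10| < delta ⇒ |(3s + 6)/(s - 11) − (8/7)| < eps.
Combining over a common denominator, (3s + 6)/(s - 11) − (8/7) = [(3s + 6)·(-21) − (-24)·(s - 11)] / [(-21)·(s - 11)] = -39(s + 10) / ((-21)(s - 11)).
So |(3s + 6)/(s - 11) − (8/7)| = 39|s + 10| / (21·|s − 11|).
Restrict delta ≤ 21/2. Then |s + 10| < 21/2 gives |s − 11| = |(s + 10) + (-21)| ≥ 21 − 21/2 = 21/2.
Hence |(3s + 6)/(s - 11) − (8/7)| < 39|s + 10|/(21·(21/2)) = (26/147)|s + 10|, which is < eps once |s + 10| < (147/26)eps.
Take delta = min(21/2, (147/26)eps). Then 0 < |s + 10| < delta forces both bounds, so |(3s + 6)/(s - 11) − (8/7)| < eps.

delta = min(21/2, (147/26)eps)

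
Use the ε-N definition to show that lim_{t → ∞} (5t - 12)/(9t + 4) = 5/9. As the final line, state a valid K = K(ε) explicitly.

K = (128/81)/ε

Fix ε > 0. We seek K > 0 such that t > K implies |(5t - 12)/(9t + 4) − (5/9)| < ε.
(5t - 12)/(9t + 4) − (5/9) = (9(5t - 12) − 5(9t + 4)) / (9(9t + 4)) = -128/(9(9t + 4)).
For t > 0 we have 9t + 4 > 9t, so |(5t - 12)/(9t + 4) − (5/9)| = 128/(9(9t + 4)) < 128/(9·9t) = (128/81)/t.
Thus |(5t - 12)/(9t + 4) − (5/9)| < ε whenever t > (128/81)/ε.
Take K = (128/81)/ε. If t > K then |(5t - 12)/(9t + 4) − (5/9)| < (128/81)/t < ε.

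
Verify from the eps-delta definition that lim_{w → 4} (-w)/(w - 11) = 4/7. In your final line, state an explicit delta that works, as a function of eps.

delta = min(7/2, (49/22)eps)

Let eps > 0 be given. We want delta > 0 with 0 < |w − 4| < delta ⇒ |(-w)/(w - 11) − (4/7)| < eps.
Combining over a common denominator, (-w)/(w - 11) − (4/7) = [(-w)·(-7) − (-4)·(w - 11)] / [(-7)·(w - 11)] = 11(w − 4) / ((-7)(w - 11)).
So |(-w)/(w - 11) − (4/7)| = 11|w − 4| / (7·|w − 11|).
Require delta ≤ 7/2, so |w − 11| ≥ |-7| − |w − 4| > 7 − 7/2 = 7/2.
Hence |(-w)/(w - 11) − (4/7)| < 11|w − 4|/(7·(7/2)) = (22/49)|w − 4|, which is < eps once |w − 4| < (49/22)eps.
Take delta = min(7/2, (49/22)eps). Then 0 < |w − 4| < delta forces both bounds, so |(-w)/(w - 11) − (4/7)| < eps.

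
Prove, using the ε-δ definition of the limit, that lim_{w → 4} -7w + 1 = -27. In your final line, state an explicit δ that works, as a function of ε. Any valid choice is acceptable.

δ = ε/7

Suppose ε > 0. We need δ > 0 so that 0 < |w − 4| < δ implies |(-7w + 1) + 27| < ε.
Since (-7w + 1) + 27 = -7(w − 4), we have |(-7w + 1) + 27| = 7|w − 4|.
Thus it suffices that |w − 4| < ε/7.
Choosing δ = ε/7 gives |(-7w + 1) + 27| = 7|w − 4| < ε whenever |w − 4| < δ.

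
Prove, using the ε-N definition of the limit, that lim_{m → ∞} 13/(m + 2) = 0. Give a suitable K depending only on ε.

K = 13/ε

Fix ε > 0. For m ≥ 1, |13/(m + 2) − 0| = 13/(m + 2) ≤ 13/m.
We need 13/m < ε, i.e. m > 13/ε.
Take K = 13/ε. If m > K then |13/(m + 2)| ≤ 13/m < ε.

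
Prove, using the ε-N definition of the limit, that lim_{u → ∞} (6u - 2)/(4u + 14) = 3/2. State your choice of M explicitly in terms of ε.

M = (23/4)/ε

Suppose ε > 0. We seek M > 0 such that u > M implies |(6u - 2)/(4u + 14) − (3/2)| < ε.
(6u - 2)/(4u + 14) − (3/2) = (4(6u - 2) − 6(4u + 14)) / (4(4u + 14)) = -92/(4(4u + 14)).
For u > 0 we have 4u + 14 > 4u, so |(6u - 2)/(4u + 14) − (3/2)| = 92/(4(4u + 14)) < 92/(4·4u) = (23/4)/u.
Thus |(6u - 2)/(4u + 14) − (3/2)| < ε whenever u > (23/4)/ε.
Take M = (23/4)/ε. If u > M then |(6u - 2)/(4u + 14) − (3/2)| < (23/4)/u < ε.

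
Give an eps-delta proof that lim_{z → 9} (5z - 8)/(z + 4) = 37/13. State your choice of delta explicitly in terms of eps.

Suppose eps > 0. We want delta > 0 with 0 < |z − 9| < delta ⇒ |(5z - 8)/(z + 4) − (37/13)| < eps.
Combining over a common denominator, (5z - 8)/(z + 4) − (37/13) = [(5z - 8)·13 − 37·(z + 4)] / [13·(z + 4)] = 28(z − 9) / (13(z + 4)).
So |(5z - 8)/(z + 4) − (37/13)| = 28|z − 9| / (13·|z + 4|).
Restrict delta ≤ 13/2. Then |z − 9| < 13/2 gives |z + 4| = |(z − 9) + 13| ≥ 13 − 13/2 = 13/2.
Hence |(5z - 8)/(z + 4) − (37/13)| < 28|z − 9|/(13·(13/2)) = (56/169)|z − 9|, which is < eps once |z − 9| < (169/56)eps.
Take delta = min(13/2, (169/56)eps). Then 0 < |z − 9| < delta forces both bounds, so |(5z - 8)/(z + 4) − (37/13)| < eps.

delta = min(13/2, (169/56)eps)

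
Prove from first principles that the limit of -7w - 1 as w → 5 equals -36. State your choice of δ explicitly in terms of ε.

Suppose ε > 0. We need δ > 0 so that 0 < |w − 5| < δ implies |(-7w - 1) + 36| < ε.
|(-7w - 1) + 36| = |-7w + 35| = 7|w − 5|.
So 7|w − 5| < ε exactly when |w − 5| < ε/7.
Choosing δ = ε/7 gives |(-7w - 1) + 36| = 7|w − 5| < ε whenever |w − 5| < δ.

δ = ε/7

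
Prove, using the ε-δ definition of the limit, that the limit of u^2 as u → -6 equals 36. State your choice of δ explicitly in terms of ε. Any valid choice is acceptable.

Let ε > 0 be given. We seek δ > 0 with 0 < |u + 6| < δ ⇒ |u^2 − 36| < ε.
Factor: u^2 − 36 = (u + 6)(u - 6), so |u^2 − 36| = |u + 6|·|u - 6|.
Restrict δ ≤ 1. Then |u + 6| < 1 gives |u| < 7, so by the triangle inequality |u - 6| ≤ 7 + 6 = 13.
Hence |u^2 − 36| ≤ 13|u + 6|, which is < ε once |u + 6| < ε/13.
Take δ = min(1, ε/13). If 0 < |u + 6| < δ then both bounds hold and |u^2 − 36| ≤ 13|u + 6| < 13·(ε/13) = ε.

δ = min(1, ε/13)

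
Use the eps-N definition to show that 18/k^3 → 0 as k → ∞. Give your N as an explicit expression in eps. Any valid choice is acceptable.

N = (18/eps)^{1/3}

Fix eps > 0. For k ≥ 1, |18/k^3 − 0| = 18/k^3.
18/k^3 < eps ⇔ k^3 > 18/eps ⇔ k > (18/eps)^{1/3}.
Take N = (18/eps)^{1/3}. Then k > N implies 18/k^3 < eps.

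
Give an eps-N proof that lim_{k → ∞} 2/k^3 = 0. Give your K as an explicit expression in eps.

K = (2/eps)^{1/3}

Suppose eps > 0. For k ≥ 1, |2/k^3 − 0| = 2/k^3.
2/k^3 < eps ⇔ k^3 > 2/eps ⇔ k > (2/eps)^{1/3}.
Take K = (2/eps)^{1/3}. Then k > K implies 2/k^3 < eps.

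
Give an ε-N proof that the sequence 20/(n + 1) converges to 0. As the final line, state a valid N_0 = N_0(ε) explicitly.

Suppose ε > 0. For n ≥ 1, |20/(n + 1) − 0| = 20/(n + 1) ≤ 20/n.
We need 20/n < ε, i.e. n > 20/ε.
Take N_0 = 20/ε. If n > N_0 then |20/(n + 1)| ≤ 20/n < ε.

N_0 = 20/ε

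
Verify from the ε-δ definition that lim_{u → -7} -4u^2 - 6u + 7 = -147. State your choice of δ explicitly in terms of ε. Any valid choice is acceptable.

δ = min(1, ε/54)

Suppose ε > 0. We want δ > 0 such that 0 < |u + 7| < δ implies |(-4u^2 - 6u + 7) + 147| < ε.
(-4u^2 - 6u + 7) + 147 = -4u^2 - 6u + 154 = (u + 7)(-4u + 22).
So |(-4u^2 - 6u + 7) + 147| = |u + 7|·|-4u + 22|.
Assume first that |u + 7| < 1, so |u| < 8. Then |-4u + 22| ≤ 4·8 + 22 = 54.
Hence |(-4u^2 - 6u + 7) + 147| ≤ 54|u + 7| < ε provided |u + 7| < ε/54.
Take δ = min(1, ε/54). Then 0 < |u + 7| < δ gives both |u + 7| < 1 and |u + 7| < ε/54, so |(-4u^2 - 6u + 7) + 147| < ε.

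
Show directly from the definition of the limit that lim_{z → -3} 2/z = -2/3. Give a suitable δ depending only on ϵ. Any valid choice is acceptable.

δ = min(3/2, (9/4)ϵ)

Let ϵ > 0 be given. We seek δ > 0 such that 0 < |z + 3| < δ implies |2/z + 2/3| < ϵ.
|2/z + 2/3| = 2·|-3 − z|/(3·|z|) = 2|z + 3|/(3|z|).
Restrict δ ≤ 3/2. Then |z + 3| < 3/2 gives |z| > 3/2, so 3|z| > 9/2.
Then |2/z + 2/3| < 2|z + 3|/(9/2), which is < ϵ when |z + 3| < (9/4)ϵ.
Take δ = min(3/2, (9/4)ϵ). Then 0 < |z + 3| < δ gives both |z + 3| < 3/2 and |z + 3| < (9/4)ϵ, so |2/z + 2/3| < ϵ.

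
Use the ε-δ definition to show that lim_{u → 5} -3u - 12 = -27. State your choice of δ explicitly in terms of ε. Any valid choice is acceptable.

δ = ε/3

Fix ε > 0. We need δ > 0 so that 0 < |u − 5| < δ implies |(-3u - 12) + 27| < ε.
Since (-3u - 12) + 27 = -3(u − 5), we have |(-3u - 12) + 27| = 3|u − 5|.
So 3|u − 5| < ε exactly when |u − 5| < ε/3.
Choosing δ = ε/3 gives |(-3u - 12) + 27| = 3|u − 5| < ε whenever |u − 5| < δ.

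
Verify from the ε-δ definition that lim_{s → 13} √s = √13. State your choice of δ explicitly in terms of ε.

Let ε > 0. We want δ > 0 such that 0 < |s − 13| < δ implies |√s − √13| < ε.
Multiplying by the conjugate, |√s − √13| = |s − 13|/(√s + √13).
Restrict δ ≤ 13 so that |s − 13| < 13 forces s > 0, and then √s + √13 > √13.
Hence |√s − √13| < |s − 13|/√13, which is < ε once |s − 13| < √13·ε.
Take δ = min(13, √13·ε). If 0 < |s − 13| < δ then s > 0 and |√s − √13| < |s − 13|/√13 < ε.

δ = min(13, √13·ε)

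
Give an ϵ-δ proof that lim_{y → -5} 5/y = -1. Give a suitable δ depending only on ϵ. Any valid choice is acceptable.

Let ϵ > 0. We seek δ > 0 such that 0 < |y + 5| < δ implies |5/y + 1| < ϵ.
|5/y + 1| = 5·|-5 − y|/(5·|y|) = 5|y + 5|/(5|y|).
Restrict δ ≤ 5/2. Then |y + 5| < 5/2 gives |y| > 5/2, so 5|y| > 25/2.
Then |5/y + 1| < 5|y + 5|/(25/2), which is < ϵ when |y + 5| < (5/2)ϵ.
Take δ = min(5/2, (5/2)ϵ). Then 0 < |y + 5| < δ gives both |y + 5| < 5/2 and |y + 5| < (5/2)ϵ, so |5/y + 1| < ϵ.

δ = min(5/2, (5/2)ϵ)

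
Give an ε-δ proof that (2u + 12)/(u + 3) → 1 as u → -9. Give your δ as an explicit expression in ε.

Suppose ε > 0. We want δ > 0 with 0 < |u + 9| < δ ⇒ |(2u + 12)/(u + 3) − 1| < ε.
Combining over a common denominator, (2u + 12)/(u + 3) − 1 = [(2u + 12)·(-6) − (-6)·(u + 3)] / [(-6)·(u + 3)] = -6(u + 9) / ((-6)(u + 3)).
So |(2u + 12)/(u + 3) − 1| = 6|u + 9| / (6·|u + 3|).
Require δ ≤ 3, so |u + 3| ≥ |-6| − |u + 9| > 6 − 3 = 3.
Hence |(2u + 12)/(u + 3) − 1| < 6|u + 9|/(6·3) = (1/3)|u + 9|, which is < ε once |u + 9| < 3ε.
Take δ = min(3, 3ε). Then 0 < |u + 9| < δ forces both bounds, so |(2u + 12)/(u + 3) − 1| < ε.

δ = min(3, 3ε)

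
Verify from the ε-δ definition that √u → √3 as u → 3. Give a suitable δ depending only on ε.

δ = min(3, √3·ε)

Fix ε > 0. We want δ > 0 such that 0 < |u − 3| < δ implies |√u − √3| < ε.
Rationalise: √u − √3 = (u − 3)/(√u + √3), so |√u − √3| = |u − 3|/(√u + √3).
Restrict δ ≤ 3 so that |u − 3| < 3 forces u > 0, and then √u + √3 > √3.
Hence |√u − √3| < |u − 3|/√3, which is < ε once |u − 3| < √3·ε.
Take δ = min(3, √3·ε). If 0 < |u − 3| < δ then u > 0 and |√u − √3| < |u − 3|/√3 < ε.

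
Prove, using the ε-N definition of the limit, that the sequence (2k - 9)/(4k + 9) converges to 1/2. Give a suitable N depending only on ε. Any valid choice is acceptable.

Let ε > 0 be given. For k ≥ 1, |(2k - 9)/(4k + 9) − (1/2)| = |-54|/(4(4k + 9)) = 54/(4(4k + 9)).
Since 4k + 9 ≥ 4k for k ≥ 1, this is ≤ 54/(4·4k) = (27/8)/k.
So |(2k - 9)/(4k + 9) − (1/2)| < ε whenever k > (27/8)/ε.
Take N = (27/8)/ε. If k > N then |(2k - 9)/(4k + 9) − (1/2)| ≤ (27/8)/k < ε.

N = (27/8)/ε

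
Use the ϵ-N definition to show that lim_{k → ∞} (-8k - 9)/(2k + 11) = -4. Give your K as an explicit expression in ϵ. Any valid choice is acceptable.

K = (35/2)/ϵ

Fix ϵ > 0. For k ≥ 1, |(-8k - 9)/(2k + 11) + 4| = |70|/(2(2k + 11)) = 70/(2(2k + 11)).
Since 2k + 11 ≥ 2k for k ≥ 1, this is ≤ 70/(2·2k) = (35/2)/k.
So |(-8k - 9)/(2k + 11) + 4| < ϵ whenever k > (35/2)/ϵ.
Take K = (35/2)/ϵ. If k > K then |(-8k - 9)/(2k + 11) + 4| ≤ (35/2)/k < ϵ.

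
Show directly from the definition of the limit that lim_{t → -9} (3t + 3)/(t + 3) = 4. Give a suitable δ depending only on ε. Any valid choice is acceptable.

δ = min(3, 3ε)

Fix ε > 0. We want δ > 0 with 0 < |t + 9| < δ ⇒ |(3t + 3)/(t + 3) − 4| < ε.
Combining over a common denominator, (3t + 3)/(t + 3) − 4 = [(3t + 3)·(-6) − (-24)·(t + 3)] / [(-6)·(t + 3)] = 6(t + 9) / ((-6)(t + 3)).
So |(3t + 3)/(t + 3) − 4| = 6|t + 9| / (6·|t + 3|).
Require δ ≤ 3, so |t + 3| ≥ |-6| − |t + 9| > 6 − 3 = 3.
Hence |(3t + 3)/(t + 3) − 4| < 6|t + 9|/(6·3) = (1/3)|t + 9|, which is < ε once |t + 9| < 3ε.
Take δ = min(3, 3ε). Then 0 < |t + 9| < δ forces both bounds, so |(3t + 3)/(t + 3) − 4| < ε.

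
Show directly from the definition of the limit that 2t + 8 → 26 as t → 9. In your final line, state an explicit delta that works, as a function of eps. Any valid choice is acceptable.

delta = eps/2

Suppose eps > 0. We need delta > 0 so that 0 < |t − 9| < delta implies |(2t + 8) − 26| < eps.
Since (2t + 8) − 26 = 2(t − 9), we have |(2t + 8) − 26| = 2|t − 9|.
So 2|t − 9| < eps exactly when |t − 9| < eps/2.
Choosing delta = eps/2 gives |(2t + 8) − 26| = 2|t − 9| < eps whenever |t − 9| < delta.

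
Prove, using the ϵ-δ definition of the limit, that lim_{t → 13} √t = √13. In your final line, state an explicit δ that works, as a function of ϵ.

δ = min(13, √13·ϵ)

Suppose ϵ > 0. We want δ > 0 such that 0 < |t − 13| < δ implies |√t − √13| < ϵ.
Multiplying by the conjugate, |√t − √13| = |t − 13|/(√t + √13).
Restrict δ ≤ 13 so that |t − 13| < 13 forces t > 0, and then √t + √13 > √13.
Hence |√t − √13| < |t − 13|/√13, which is < ϵ once |t − 13| < √13·ϵ.
Take δ = min(13, √13·ϵ). If 0 < |t − 13| < δ then t > 0 and |√t − √13| < |t − 13|/√13 < ϵ.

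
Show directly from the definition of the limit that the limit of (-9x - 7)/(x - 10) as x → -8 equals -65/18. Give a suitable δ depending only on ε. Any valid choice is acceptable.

δ = min(9, (162/97)ε)

Let ε > 0 be given. We want δ > 0 with 0 < |x + 8| < δ ⇒ |(-9x - 7)/(x - 10) + 65/18| < ε.
Combining over a common denominator, (-9x - 7)/(x - 10) + 65/18 = [(-9x - 7)·(-18) − 65·(x - 10)] / [(-18)·(x - 10)] = 97(x + 8) / ((-18)(x - 10)).
So |(-9x - 7)/(x - 10) + 65/18| = 97|x + 8| / (18·|x − 10|).
Require δ ≤ 9, so |x − 10| ≥ |-18| − |x + 8| > 18 − 9 = 9.
Hence |(-9x - 7)/(x - 10) + 65/18| < 97|x + 8|/(18·9) = (97/162)|x + 8|, which is < ε once |x + 8| < (162/97)ε.
Take δ = min(9, (162/97)ε). Then 0 < |x + 8| < δ forces both bounds, so |(-9x - 7)/(x - 10) + 65/18| < ε.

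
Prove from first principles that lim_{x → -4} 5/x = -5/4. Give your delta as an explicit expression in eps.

delta = min(2, (8/5)eps)

Let eps > 0. We seek delta > 0 such that 0 < |x + 4| < delta implies |5/x + 5/4| < eps.
|5/x + 5/4| = 5·|-4 − x|/(4·|x|) = 5|x + 4|/(4|x|).
Restrict delta ≤ 2. Then |x + 4| < 2 gives |x| > 2, so 4|x| > 8.
Then |5/x + 5/4| < 5|x + 4|/8, which is < eps when |x + 4| < (8/5)eps.
Take delta = min(2, (8/5)eps). Then 0 < |x + 4| < delta gives both |x + 4| < 2 and |x + 4| < (8/5)eps, so |5/x + 5/4| < eps.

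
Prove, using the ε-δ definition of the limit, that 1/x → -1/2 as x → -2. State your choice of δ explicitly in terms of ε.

Fix ε > 0. We seek δ > 0 such that 0 < |x + 2| < δ implies |1/x + 1/2| < ε.
|1/x + 1/2| = |-2 − x|/(2·|x|) = |x + 2|/(2|x|).
Restrict δ ≤ 1. Then |x + 2| < 1 gives |x| > 1, so 2|x| > 2.
Then |1/x + 1/2| < |x + 2|/2, which is < ε when |x + 2| < 2ε.
Take δ = min(1, 2ε). Then 0 < |x + 2| < δ gives both |x + 2| < 1 and |x + 2| < 2ε, so |1/x + 1/2| < ε.

δ = min(1, 2ε)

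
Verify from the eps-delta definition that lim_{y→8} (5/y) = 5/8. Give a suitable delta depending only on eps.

delta = min(4, (32/5)eps)

Let eps > 0 be given. We seek delta > 0 such that 0 < |y − 8| < delta implies |5/y − (5/8)| < eps.
|5/y − (5/8)| = 5·|8 − y|/(8·|y|) = 5|y − 8|/(8|y|).
Restrict delta ≤ 4. Then |y − 8| < 4 gives |y| > 4, so 8|y| > 32.
Then |5/y − (5/8)| < 5|y − 8|/32, which is < eps when |y − 8| < (32/5)eps.
Take delta = min(4, (32/5)eps). Then 0 < |y − 8| < delta gives both |y − 8| < 4 and |y − 8| < (32/5)eps, so |5/y − (5/8)| < eps.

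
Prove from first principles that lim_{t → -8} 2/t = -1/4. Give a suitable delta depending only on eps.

Let eps > 0 be given. We seek delta > 0 such that 0 < |t + 8| < delta implies |2/t + 1/4| < eps.
|2/t + 1/4| = 2·|-8 − t|/(8·|t|) = 2|t + 8|/(8|t|).
Require delta ≤ 4 so that |t| > 8 − 4 = 4, hence 8|t| > 32.
Then |2/t + 1/4| < 2|t + 8|/32, which is < eps when |t + 8| < 16eps.
Take delta = min(4, 16eps). Then 0 < |t + 8| < delta gives both |t + 8| < 4 and |t + 8| < 16eps, so |2/t + 1/4| < eps.

delta = min(4, 16eps)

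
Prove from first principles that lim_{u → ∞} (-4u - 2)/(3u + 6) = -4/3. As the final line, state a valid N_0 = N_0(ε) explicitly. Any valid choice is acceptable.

Let ε > 0 be given. We seek N_0 > 0 such that u > N_0 implies |(-4u - 2)/(3u + 6) + 4/3| < ε.
(-4u - 2)/(3u + 6) + 4/3 = (3(-4u - 2) − (-4)(3u + 6)) / (3(3u + 6)) = 18/(3(3u + 6)).
For u > 0 we have 3u + 6 > 3u, so |(-4u - 2)/(3u + 6) + 4/3| = 18/(3(3u + 6)) < 18/(3·3u) = 2/u.
Thus |(-4u - 2)/(3u + 6) + 4/3| < ε whenever u > 2/ε.
Take N_0 = 2/ε. If u > N_0 then |(-4u - 2)/(3u + 6) + 4/3| < 2/u < ε.

N_0 = 2/ε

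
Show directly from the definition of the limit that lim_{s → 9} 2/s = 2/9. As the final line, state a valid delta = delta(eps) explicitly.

delta = min(9/2, (81/4)eps)

Suppose eps > 0. We seek delta > 0 such that 0 < |s − 9| < delta implies |2/s − (2/9)| < eps.
|2/s − (2/9)| = 2·|9 − s|/(9·|s|) = 2|s − 9|/(9|s|).
Require delta ≤ 9/2 so that |s| > 9 − 9/2 = 9/2, hence 9|s| > 81/2.
Then |2/s − (2/9)| < 2|s − 9|/(81/2), which is < eps when |s − 9| < (81/4)eps.
Take delta = min(9/2, (81/4)eps). Then 0 < |s − 9| < delta gives both |s − 9| < 9/2 and |s − 9| < (81/4)eps, so |2/s − (2/9)| < eps.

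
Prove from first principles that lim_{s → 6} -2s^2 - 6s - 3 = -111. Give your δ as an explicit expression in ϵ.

δ = min(1, ϵ/32)

Fix ϵ > 0. We want δ > 0 such that 0 < |s − 6| < δ implies |(-2s^2 - 6s - 3) + 111| < ϵ.
(-2s^2 - 6s - 3) + 111 = -2s^2 - 6s + 108 = (s − 6)(-2s - 18).
So |(-2s^2 - 6s - 3) + 111| = |s − 6|·|-2s - 18|.
Require δ ≤ 1. Then |s − 6| < 1 gives |s| < 7, and by the triangle inequality |-2s - 18| ≤ 2·7 + 18 = 32.
Hence |(-2s^2 - 6s - 3) + 111| ≤ 32|s − 6| < ϵ provided |s − 6| < ϵ/32.
Take δ = min(1, ϵ/32). Then 0 < |s − 6| < δ gives both |s − 6| < 1 and |s − 6| < ϵ/32, so |(-2s^2 - 6s - 3) + 111| < ϵ.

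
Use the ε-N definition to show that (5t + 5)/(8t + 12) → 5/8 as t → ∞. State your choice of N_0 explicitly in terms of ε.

N_0 = (5/16)/ε

Fix ε > 0. We seek N_0 > 0 such that t > N_0 implies |(5t + 5)/(8t + 12) − (5/8)| < ε.
(5t + 5)/(8t + 12) − (5/8) = (8(5t + 5) − 5(8t + 12)) / (8(8t + 12)) = -20/(8(8t + 12)).
For t > 0 we have 8t + 12 > 8t, so |(5t + 5)/(8t + 12) − (5/8)| = 20/(8(8t + 12)) < 20/(8·8t) = (5/16)/t.
Thus |(5t + 5)/(8t + 12) − (5/8)| < ε whenever t > (5/16)/ε.
Take N_0 = (5/16)/ε. If t > N_0 then |(5t + 5)/(8t + 12) − (5/8)| < (5/16)/t < ε.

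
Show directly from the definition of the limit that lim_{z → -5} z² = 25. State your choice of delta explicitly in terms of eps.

delta = min(1, eps/11)

Let eps > 0. We seek delta > 0 with 0 < |z + 5| < delta ⇒ |z² − 25| < eps.
Factor: z² − 25 = (z + 5)(z - 5), so |z² − 25| = |z + 5|·|z - 5|.
Impose delta ≤ 1 so that |z| < 6; then |z - 5| ≤ 11.
Hence |z² − 25| ≤ 11|z + 5|, which is < eps once |z + 5| < eps/11.
Take delta = min(1, eps/11). If 0 < |z + 5| < delta then both bounds hold and |z² − 25| ≤ 11|z + 5| < 11·(eps/11) = eps.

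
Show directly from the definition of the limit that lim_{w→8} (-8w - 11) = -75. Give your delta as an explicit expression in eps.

delta = eps/8

Suppose eps > 0. We need delta > 0 so that 0 < |w − 8| < delta implies |(-8w - 11) + 75| < eps.
|(-8w - 11) + 75| = |-8w + 64| = 8|w − 8|.
Thus it suffices that |w − 8| < eps/8.
Choosing delta = eps/8 gives |(-8w - 11) + 75| = 8|w − 8| < eps whenever |w − 8| < delta.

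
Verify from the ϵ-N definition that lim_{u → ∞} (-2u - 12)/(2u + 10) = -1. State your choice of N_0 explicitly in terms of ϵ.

N_0 = 1/ϵ

Let ϵ > 0. We seek N_0 > 0 such that u > N_0 implies |(-2u - 12)/(2u + 10) + 1| < ϵ.
(-2u - 12)/(2u + 10) + 1 = (2(-2u - 12) − (-2)(2u + 10)) / (2(2u + 10)) = -4/(2(2u + 10)).
For u > 0 we have 2u + 10 > 2u, so |(-2u - 12)/(2u + 10) + 1| = 4/(2(2u + 10)) < 4/(2·2u) = 1/u.
Thus |(-2u - 12)/(2u + 10) + 1| < ϵ whenever u > 1/ϵ.
Take N_0 = 1/ϵ. If u > N_0 then |(-2u - 12)/(2u + 10) + 1| < 1/u < ϵ.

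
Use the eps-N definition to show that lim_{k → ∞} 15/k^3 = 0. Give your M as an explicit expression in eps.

M = (15/eps)^{1/3}

Fix eps > 0. For k ≥ 1, |15/k^3 − 0| = 15/k^3.
15/k^3 < eps ⇔ k^3 > 15/eps ⇔ k > (15/eps)^{1/3}.
Take M = (15/eps)^{1/3}. Then k > M implies 15/k^3 < eps.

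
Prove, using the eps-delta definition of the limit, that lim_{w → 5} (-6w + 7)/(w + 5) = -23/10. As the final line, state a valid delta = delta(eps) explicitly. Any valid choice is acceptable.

delta = min(5, (50/37)eps)

Fix eps > 0. We want delta > 0 with 0 < |w − 5| < delta ⇒ |(-6w + 7)/(w + 5) + 23/10| < eps.
Combining over a common denominator, (-6w + 7)/(w + 5) + 23/10 = [(-6w + 7)·10 − (-23)·(w + 5)] / [10·(w + 5)] = -37(w − 5) / (10(w + 5)).
So |(-6w + 7)/(w + 5) + 23/10| = 37|w − 5| / (10·|w + 5|).
Restrict delta ≤ 5. Then |w − 5| < 5 gives |w + 5| = |(w − 5) + 10| ≥ 10 − 5 = 5.
Hence |(-6w + 7)/(w + 5) + 23/10| < 37|w − 5|/(10·5) = (37/50)|w − 5|, which is < eps once |w − 5| < (50/37)eps.
Take delta = min(5, (50/37)eps). Then 0 < |w − 5| < delta forces both bounds, so |(-6w + 7)/(w + 5) + 23/10| < eps.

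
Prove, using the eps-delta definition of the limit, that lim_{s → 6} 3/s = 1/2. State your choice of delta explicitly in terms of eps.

Let eps > 0. We seek delta > 0 such that 0 < |s − 6| < delta implies |3/s − (1/2)| < eps.
|3/s − (1/2)| = 3·|6 − s|/(6·|s|) = 3|s − 6|/(6|s|).
Require delta ≤ 3 so that |s| > 6 − 3 = 3, hence 6|s| > 18.
Then |3/s − (1/2)| < 3|s − 6|/18, which is < eps when |s − 6| < 6eps.
Take delta = min(3, 6eps). Then 0 < |s − 6| < delta gives both |s − 6| < 3 and |s − 6| < 6eps, so |3/s − (1/2)| < eps.

delta = min(3, 6eps)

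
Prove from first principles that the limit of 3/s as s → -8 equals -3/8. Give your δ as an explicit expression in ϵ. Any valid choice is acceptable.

Let ϵ > 0 be given. We seek δ > 0 such that 0 < |s + 8| < δ implies |3/s + 3/8| < ϵ.
|3/s + 3/8| = 3·|-8 − s|/(8·|s|) = 3|s + 8|/(8|s|).
Restrict δ ≤ 4. Then |s + 8| < 4 gives |s| > 4, so 8|s| > 32.
Then |3/s + 3/8| < 3|s + 8|/32, which is < ϵ when |s + 8| < (32/3)ϵ.
Take δ = min(4, (32/3)ϵ). Then 0 < |s + 8| < δ gives both |s + 8| < 4 and |s + 8| < (32/3)ϵ, so |3/s + 3/8| < ϵ.

δ = min(4, (32/3)ϵ)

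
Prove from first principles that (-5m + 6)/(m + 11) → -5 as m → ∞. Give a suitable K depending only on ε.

K = 61/ε

Let ε > 0. For m ≥ 1, |(-5m + 6)/(m + 11) + 5| = |61|/((m + 11)) = 61/((m + 11)).
Since m + 11 ≥ m for m ≥ 1, this is ≤ 61/(m) = 61/m.
So |(-5m + 6)/(m + 11) + 5| < ε whenever m > 61/ε.
Take K = 61/ε. If m > K then |(-5m + 6)/(m + 11) + 5| ≤ 61/m < ε.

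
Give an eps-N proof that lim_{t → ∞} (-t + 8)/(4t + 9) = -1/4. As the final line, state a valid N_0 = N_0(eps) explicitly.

Let eps > 0 be given. We seek N_0 > 0 such that t > N_0 implies |(-t + 8)/(4t + 9) + 1/4| < eps.
(-t + 8)/(4t + 9) + 1/4 = (4(-t + 8) − (-1)(4t + 9)) / (4(4t + 9)) = 41/(4(4t + 9)).
For t > 0 we have 4t + 9 > 4t, so |(-t + 8)/(4t + 9) + 1/4| = 41/(4(4t + 9)) < 41/(4·4t) = (41/16)/t.
Thus |(-t + 8)/(4t + 9) + 1/4| < eps whenever t > (41/16)/eps.
Take N_0 = (41/16)/eps. If t > N_0 then |(-t + 8)/(4t + 9) + 1/4| < (41/16)/t < eps.

N_0 = (41/16)/eps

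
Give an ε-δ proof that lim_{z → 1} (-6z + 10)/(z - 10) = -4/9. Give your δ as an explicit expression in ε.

Fix ε > 0. We want δ > 0 with 0 < |z − 1| < δ ⇒ |(-6z + 10)/(z - 10) + 4/9| < ε.
Combining over a common denominator, (-6z + 10)/(z - 10) + 4/9 = [(-6z + 10)·(-9) − 4·(z - 10)] / [(-9)·(z - 10)] = 50(z − 1) / ((-9)(z - 10)).
So |(-6z + 10)/(z - 10) + 4/9| = 50|z − 1| / (9·|z − 10|).
Require δ ≤ 9/2, so |z − 10| ≥ |-9| − |z − 1| > 9 − 9/2 = 9/2.
Hence |(-6z + 10)/(z - 10) + 4/9| < 50|z − 1|/(9·(9/2)) = (100/81)|z − 1|, which is < ε once |z − 1| < (81/100)ε.
Take δ = min(9/2, (81/100)ε). Then 0 < |z − 1| < δ forces both bounds, so |(-6z + 10)/(z - 10) + 4/9| < ε.

δ = min(9/2, (81/100)ε)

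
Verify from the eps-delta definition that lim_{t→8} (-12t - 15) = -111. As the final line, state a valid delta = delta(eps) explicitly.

Suppose eps > 0. We need delta > 0 so that 0 < |t − 8| < delta implies |(-12t - 15) + 111| < eps.
Since (-12t - 15) + 111 = -12(t − 8), we have |(-12t - 15) + 111| = 12|t − 8|.
So 12|t − 8| < eps exactly when |t − 8| < eps/12.
Choosing delta = eps/12 gives |(-12t - 15) + 111| = 12|t − 8| < eps whenever |t − 8| < delta.

delta = eps/12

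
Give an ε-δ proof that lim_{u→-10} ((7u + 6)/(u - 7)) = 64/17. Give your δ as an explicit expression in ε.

δ = min(17/2, (289/110)ε)

Suppose ε > 0. We want δ > 0 with 0 < |u + 10| < δ ⇒ |(7u + 6)/(u - 7) − (64/17)| < ε.
Combining over a common denominator, (7u + 6)/(u - 7) − (64/17) = [(7u + 6)·(-17) − (-64)·(u - 7)] / [(-17)·(u - 7)] = -55(u + 10) / ((-17)(u - 7)).
So |(7u + 6)/(u - 7) − (64/17)| = 55|u + 10| / (17·|u − 7|).
Restrict δ ≤ 17/2. Then |u + 10| < 17/2 gives |u − 7| = |(u + 10) + (-17)| ≥ 17 − 17/2 = 17/2.
Hence |(7u + 6)/(u - 7) − (64/17)| < 55|u + 10|/(17·(17/2)) = (110/289)|u + 10|, which is < ε once |u + 10| < (289/110)ε.
Take δ = min(17/2, (289/110)ε). Then 0 < |u + 10| < δ forces both bounds, so |(7u + 6)/(u - 7) − (64/17)| < ε.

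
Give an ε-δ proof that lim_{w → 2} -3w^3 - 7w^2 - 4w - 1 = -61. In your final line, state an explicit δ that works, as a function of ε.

Suppose ε > 0. We want δ > 0 such that 0 < |w − 2| < δ implies |(-3w^3 - 7w^2 - 4w - 1) + 61| < ε.
(-3w^3 - 7w^2 - 4w - 1) + 61 = -3w^3 - 7w^2 - 4w + 60 = (w − 2)(-3w^2 - 13w - 30).
So |(-3w^3 - 7w^2 - 4w - 1) + 61| = |w − 2|·|-3w^2 - 13w - 30|.
Require δ ≤ 2. Then |w − 2| < 2 gives |w| < 4, and by the triangle inequality |-3w^2 - 13w - 30| ≤ 3·4^2 + 13·4 + 30 = 130.
Hence |(-3w^3 - 7w^2 - 4w - 1) + 61| ≤ 130|w − 2| < ε provided |w − 2| < ε/130.
Take δ = min(2, ε/130). Then 0 < |w − 2| < δ gives both |w − 2| < 2 and |w − 2| < ε/130, so |(-3w^3 - 7w^2 - 4w - 1) + 61| < ε.

δ = min(2, ε/130)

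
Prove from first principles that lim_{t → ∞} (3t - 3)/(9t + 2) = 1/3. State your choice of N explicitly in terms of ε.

N = (11/27)/ε

Let ε > 0. We seek N > 0 such that t > N implies |(3t - 3)/(9t + 2) − (1/3)| < ε.
(3t - 3)/(9t + 2) − (1/3) = (9(3t - 3) − 3(9t + 2)) / (9(9t + 2)) = -33/(9(9t + 2)).
For t > 0 we have 9t + 2 > 9t, so |(3t - 3)/(9t + 2) − (1/3)| = 33/(9(9t + 2)) < 33/(9·9t) = (11/27)/t.
Thus |(3t - 3)/(9t + 2) − (1/3)| < ε whenever t > (11/27)/ε.
Take N = (11/27)/ε. If t > N then |(3t - 3)/(9t + 2) − (1/3)| < (11/27)/t < ε.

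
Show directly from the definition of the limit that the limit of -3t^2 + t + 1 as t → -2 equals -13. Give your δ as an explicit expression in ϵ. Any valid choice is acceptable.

Let ϵ > 0. We want δ > 0 such that 0 < |t + 2| < δ implies |(-3t^2 + t + 1) + 13| < ϵ.
(-3t^2 + t + 1) + 13 = -3t^2 + t + 14 = (t + 2)(-3t + 7).
So |(-3t^2 + t + 1) + 13| = |t + 2|·|-3t + 7|.
Assume first that |t + 2| < 1, so |t| < 3. Then |-3t + 7| ≤ 3·3 + 7 = 16.
Hence |(-3t^2 + t + 1) + 13| ≤ 16|t + 2| < ϵ provided |t + 2| < ϵ/16.
Choosing δ = min(1, ϵ/16) ensures both conditions, hence |(-3t^2 + t + 1) + 13| < ϵ.

δ = min(1, ϵ/16)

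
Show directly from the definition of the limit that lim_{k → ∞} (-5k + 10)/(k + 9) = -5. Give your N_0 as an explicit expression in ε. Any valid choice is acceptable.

N_0 = 55/ε

Let ε > 0 be given. For k ≥ 1, |(-5k + 10)/(k + 9) + 5| = |55|/((k + 9)) = 55/((k + 9)).
Since k + 9 ≥ k for k ≥ 1, this is ≤ 55/(k) = 55/k.
So |(-5k + 10)/(k + 9) + 5| < ε whenever k > 55/ε.
Take N_0 = 55/ε. If k > N_0 then |(-5k + 10)/(k + 9) + 5| ≤ 55/k < ε.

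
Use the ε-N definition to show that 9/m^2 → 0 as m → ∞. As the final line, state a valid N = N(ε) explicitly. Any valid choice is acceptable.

Let ε > 0 be given. For m ≥ 1, |9/m^2 − 0| = 9/m^2.
9/m^2 < ε ⇔ m^2 > 9/ε ⇔ m > (9/ε)^{1/2}.
Take N = (9/ε)^{1/2}. Then m > N implies 9/m^2 < ε.

N = (9/ε)^{1/2}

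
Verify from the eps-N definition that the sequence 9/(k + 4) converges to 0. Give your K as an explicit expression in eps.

Suppose eps > 0. For k ≥ 1, |9/(k + 4) − 0| = 9/(k + 4) ≤ 9/k.
We need 9/k < eps, i.e. k > 9/eps.
Take K = 9/eps. If k > K then |9/(k + 4)| ≤ 9/k < eps.

K = 9/eps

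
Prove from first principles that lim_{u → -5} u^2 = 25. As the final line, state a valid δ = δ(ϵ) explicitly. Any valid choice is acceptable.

δ = min(2, ϵ/12)

Let ϵ > 0 be given. We seek δ > 0 with 0 < |u + 5| < δ ⇒ |u^2 − 25| < ϵ.
Factor: u^2 − 25 = (u + 5)(u - 5), so |u^2 − 25| = |u + 5|·|u - 5|.
Restrict δ ≤ 2. Then |u + 5| < 2 gives |u| < 7, so by the triangle inequality |u - 5| ≤ 7 + 5 = 12.
Hence |u^2 − 25| ≤ 12|u + 5|, which is < ϵ once |u + 5| < ϵ/12.
Take δ = min(2, ϵ/12). If 0 < |u + 5| < δ then both bounds hold and |u^2 − 25| ≤ 12|u + 5| < 12·(ϵ/12) = ϵ.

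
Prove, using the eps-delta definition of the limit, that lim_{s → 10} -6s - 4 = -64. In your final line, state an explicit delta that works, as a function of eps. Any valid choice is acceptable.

delta = eps/6

Suppose eps > 0. We need delta > 0 so that 0 < |s − 10| < delta implies |(-6s - 4) + 64| < eps.
|(-6s - 4) + 64| = |-6s + 60| = 6|s − 10|.
Thus it suffices that |s − 10| < eps/6.
Choosing delta = eps/6 gives |(-6s - 4) + 64| = 6|s − 10| < eps whenever |s − 10| < delta.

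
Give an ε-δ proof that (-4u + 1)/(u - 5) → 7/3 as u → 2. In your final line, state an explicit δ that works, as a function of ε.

Fix ε > 0. We want δ > 0 with 0 < |u − 2| < δ ⇒ |(-4u + 1)/(u - 5) − (7/3)| < ε.
Combining over a common denominator, (-4u + 1)/(u - 5) − (7/3) = [(-4u + 1)·(-3) − (-7)·(u - 5)] / [(-3)·(u - 5)] = 19(u − 2) / ((-3)(u - 5)).
So |(-4u + 1)/(u - 5) − (7/3)| = 19|u − 2| / (3·|u − 5|).
Restrict δ ≤ 3/2. Then |u − 2| < 3/2 gives |u − 5| = |(u − 2) + (-3)| ≥ 3 − 3/2 = 3/2.
Hence |(-4u + 1)/(u - 5) − (7/3)| < 19|u − 2|/(3·(3/2)) = (38/9)|u − 2|, which is < ε once |u − 2| < (9/38)ε.
Take δ = min(3/2, (9/38)ε). Then 0 < |u − 2| < δ forces both bounds, so |(-4u + 1)/(u - 5) − (7/3)| < ε.

δ = min(3/2, (9/38)ε)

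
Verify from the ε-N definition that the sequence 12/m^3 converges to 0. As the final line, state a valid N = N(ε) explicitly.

N = (12/ε)^{1/3}

Suppose ε > 0. For m ≥ 1, |12/m^3 − 0| = 12/m^3.
12/m^3 < ε ⇔ m^3 > 12/ε ⇔ m > (12/ε)^{1/3}.
Take N = (12/ε)^{1/3}. Then m > N implies 12/m^3 < ε.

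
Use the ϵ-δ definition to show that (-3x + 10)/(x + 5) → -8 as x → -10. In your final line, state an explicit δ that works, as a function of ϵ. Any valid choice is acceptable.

δ = min(5/2, (1/2)ϵ)

Let ϵ > 0 be given. We want δ > 0 with 0 < |x + 10| < δ ⇒ |(-3x + 10)/(x + 5) + 8| < ϵ.
Combining over a common denominator, (-3x + 10)/(x + 5) + 8 = [(-3x + 10)·(-5) − 40·(x + 5)] / [(-5)·(x + 5)] = -25(x + 10) / ((-5)(x + 5)).
So |(-3x + 10)/(x + 5) + 8| = 25|x + 10| / (5·|x + 5|).
Require δ ≤ 5/2, so |x + 5| ≥ |-5| − |x + 10| > 5 − 5/2 = 5/2.
Hence |(-3x + 10)/(x + 5) + 8| < 25|x + 10|/(5·(5/2)) = 2|x + 10|, which is < ϵ once |x + 10| < (1/2)ϵ.
Take δ = min(5/2, (1/2)ϵ). Then 0 < |x + 10| < δ forces both bounds, so |(-3x + 10)/(x + 5) + 8| < ϵ.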